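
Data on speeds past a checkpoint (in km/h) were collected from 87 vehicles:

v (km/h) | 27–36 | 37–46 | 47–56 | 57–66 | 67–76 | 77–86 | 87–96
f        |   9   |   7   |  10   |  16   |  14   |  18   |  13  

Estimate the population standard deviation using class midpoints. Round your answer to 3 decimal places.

18.736

Midpoints: 31.5, 41.5, 51.5, 61.5, 71.5, 81.5, 91.5
n = 87, Σfm = 5730.5, mean = 65.8678
Σfm² = 407995.75
Σf(m − x̄)² = Σfm² − (Σfm)²/n = 407995.75 − 5730.5²/87 = 30540.2299
Population variance = 30540.2299 / 87 = 351.0371
Standard deviation = √351.0371 = 18.7360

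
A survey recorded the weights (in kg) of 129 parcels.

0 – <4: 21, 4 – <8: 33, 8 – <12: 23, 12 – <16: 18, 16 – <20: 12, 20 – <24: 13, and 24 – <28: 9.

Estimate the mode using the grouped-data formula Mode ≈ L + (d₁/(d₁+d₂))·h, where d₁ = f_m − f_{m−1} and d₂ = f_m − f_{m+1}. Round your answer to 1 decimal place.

Modal class: 4 – <8 (highest frequency 33).
d₁ = 33 − 21 = 12, d₂ = 33 − 23 = 10
Mode ≈ 4 + (12/(12+10)) × 4 = 4 + 2.1818 = 6.1818

6.2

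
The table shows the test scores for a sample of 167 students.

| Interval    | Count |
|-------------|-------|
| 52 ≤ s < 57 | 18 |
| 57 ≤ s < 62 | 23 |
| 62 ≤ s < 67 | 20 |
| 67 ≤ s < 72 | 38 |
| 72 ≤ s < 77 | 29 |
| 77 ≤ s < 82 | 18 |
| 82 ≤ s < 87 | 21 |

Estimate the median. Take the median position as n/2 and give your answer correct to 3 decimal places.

69.961

Cumulative frequencies: 18, 41, 61, 99, 128, 146, 167
n = 167; position = n/2 = 83.5.
This falls in the class 67 ≤ s < 72: L = 67, F = 61, f = 38, h = 5.
Median ≈ 67 + ((83.5 − 61) / 38) × 5 = 69.9605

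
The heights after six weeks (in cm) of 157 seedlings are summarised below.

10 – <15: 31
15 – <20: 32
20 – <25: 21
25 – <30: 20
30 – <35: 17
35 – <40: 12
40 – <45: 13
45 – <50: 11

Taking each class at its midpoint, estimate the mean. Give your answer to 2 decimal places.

25.78

Midpoints: 12.5, 17.5, 22.5, 27.5, 32.5, 37.5, 42.5, 47.5
Σfm = 31×12.5 + 32×17.5 + 21×22.5 + 20×27.5 + 17×32.5 + 12×37.5 + 13×42.5 + 11×47.5 = 4047.5
n = Σf = 157
Mean = 4047.5 / 157 = 25.7803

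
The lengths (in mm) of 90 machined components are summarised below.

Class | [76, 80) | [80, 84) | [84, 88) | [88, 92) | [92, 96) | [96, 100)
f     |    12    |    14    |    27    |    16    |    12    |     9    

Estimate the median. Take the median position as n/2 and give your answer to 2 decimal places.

Cumulative frequencies: 12, 26, 53, 69, 81, 90
n = 90; position = n/2 = 45.
This falls in the class [84, 88): L = 84, F = 26, f = 27, h = 4.
Median ≈ 84 + ((45 − 26) / 27) × 4 = 86.8148

86.81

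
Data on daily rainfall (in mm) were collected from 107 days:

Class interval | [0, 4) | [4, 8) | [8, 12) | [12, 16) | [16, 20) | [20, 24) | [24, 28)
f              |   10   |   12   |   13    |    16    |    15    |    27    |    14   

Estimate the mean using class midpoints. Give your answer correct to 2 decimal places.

Midpoints: 2, 6, 10, 14, 18, 22, 26
Σfm = 10×2 + 12×6 + 13×10 + 16×14 + 15×18 + 27×22 + 14×26 = 1674
n = Σf = 107
Mean = 1674 / 107 = 15.6449

15.64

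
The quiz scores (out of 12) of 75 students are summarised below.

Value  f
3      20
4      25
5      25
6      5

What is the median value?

4

Cumulative frequencies: 20, 45, 70, 75
n = 75, so the median is the value in position (n+1)/2 = 38.
Position 38 falls at value 4.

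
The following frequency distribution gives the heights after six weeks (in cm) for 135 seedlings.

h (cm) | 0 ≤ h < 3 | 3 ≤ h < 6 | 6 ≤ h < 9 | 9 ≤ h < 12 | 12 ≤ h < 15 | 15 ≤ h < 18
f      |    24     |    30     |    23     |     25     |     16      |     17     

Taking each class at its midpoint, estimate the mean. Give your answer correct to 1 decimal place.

Midpoints: 1.5, 4.5, 7.5, 10.5, 13.5, 16.5
Σfm = 24×1.5 + 30×4.5 + 23×7.5 + 25×10.5 + 16×13.5 + 17×16.5 = 1102.5
n = Σf = 135
Mean = 1102.5 / 135 = 8.1667

8.2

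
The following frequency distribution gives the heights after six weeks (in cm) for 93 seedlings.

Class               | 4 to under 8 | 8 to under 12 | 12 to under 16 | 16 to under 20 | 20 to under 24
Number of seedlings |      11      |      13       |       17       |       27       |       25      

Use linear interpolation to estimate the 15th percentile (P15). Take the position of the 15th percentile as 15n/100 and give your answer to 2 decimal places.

8.91

Cumulative frequencies: 11, 24, 41, 68, 93
n = 93; position = 15n/100 = 13.95.
This falls in the class 8 to under 12: L = 8, F = 11, f = 13, h = 4.
15th percentile ≈ 8 + ((13.95 − 11) / 13) × 4 = 8.9077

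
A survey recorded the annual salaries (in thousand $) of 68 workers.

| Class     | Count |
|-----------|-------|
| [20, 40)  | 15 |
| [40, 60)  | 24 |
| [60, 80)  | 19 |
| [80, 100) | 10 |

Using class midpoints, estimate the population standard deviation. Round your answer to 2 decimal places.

Midpoints: 30, 50, 70, 90
n = 68, Σfm = 3880, mean = 57.0588
Σfm² = 247600
Σf(m − x̄)² = Σfm² − (Σfm)²/n = 247600 − 3880²/68 = 26211.7647
Population variance = 26211.7647 / 68 = 385.4671
Standard deviation = √385.4671 = 19.6333

19.63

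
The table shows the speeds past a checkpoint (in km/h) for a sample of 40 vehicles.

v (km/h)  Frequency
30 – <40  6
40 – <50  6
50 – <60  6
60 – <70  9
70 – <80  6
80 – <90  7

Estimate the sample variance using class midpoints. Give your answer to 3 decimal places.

286.154

Midpoints: 35, 45, 55, 65, 75, 85
n = 40, Σfm = 2440, mean = 61.0000
Σfm² = 160000
Σf(m − x̄)² = Σfm² − (Σfm)²/n = 160000 − 2440²/40 = 11160.0000
Sample variance = 11160.0000 / 39 = 286.1538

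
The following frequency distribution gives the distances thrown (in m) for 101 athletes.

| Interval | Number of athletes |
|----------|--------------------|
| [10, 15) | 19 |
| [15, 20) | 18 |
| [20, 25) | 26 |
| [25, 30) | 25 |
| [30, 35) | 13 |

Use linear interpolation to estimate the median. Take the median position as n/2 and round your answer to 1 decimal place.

Cumulative frequencies: 19, 37, 63, 88, 101
n = 101; position = n/2 = 50.5.
This falls in the class [20, 25): L = 20, F = 37, f = 26, h = 5.
Median ≈ 20 + ((50.5 − 37) / 26) × 5 = 22.5962

22.6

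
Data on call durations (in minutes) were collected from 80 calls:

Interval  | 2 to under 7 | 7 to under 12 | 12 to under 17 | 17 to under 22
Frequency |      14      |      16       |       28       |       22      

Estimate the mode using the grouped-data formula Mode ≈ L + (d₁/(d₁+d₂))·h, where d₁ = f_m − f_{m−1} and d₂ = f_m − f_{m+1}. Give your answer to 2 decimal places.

Modal class: 12 to under 17 (highest frequency 28).
d₁ = 28 − 16 = 12, d₂ = 28 − 22 = 6
Mode ≈ 12 + (12/(12+6)) × 5 = 12 + 3.3333 = 15.3333

15.33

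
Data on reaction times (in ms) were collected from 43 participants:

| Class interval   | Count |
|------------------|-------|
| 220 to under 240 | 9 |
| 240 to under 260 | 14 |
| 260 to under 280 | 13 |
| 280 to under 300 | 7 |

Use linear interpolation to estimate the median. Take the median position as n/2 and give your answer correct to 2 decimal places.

Cumulative frequencies: 9, 23, 36, 43
n = 43; position = n/2 = 21.5.
This falls in the class 240 to under 260: L = 240, F = 9, f = 14, h = 20.
Median ≈ 240 + ((21.5 − 9) / 14) × 20 = 257.8571

257.86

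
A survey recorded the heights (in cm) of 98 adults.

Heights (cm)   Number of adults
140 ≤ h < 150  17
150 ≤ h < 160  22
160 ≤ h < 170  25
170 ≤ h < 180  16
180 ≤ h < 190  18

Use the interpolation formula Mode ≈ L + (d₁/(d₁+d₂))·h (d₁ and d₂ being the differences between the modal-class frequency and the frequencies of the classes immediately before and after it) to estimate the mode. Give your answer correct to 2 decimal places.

Modal class: 160 ≤ h < 170 (highest frequency 25).
d₁ = 25 − 22 = 3, d₂ = 25 − 16 = 9
Mode ≈ 160 + (3/(3+9)) × 10 = 160 + 2.5000 = 162.5000

162.50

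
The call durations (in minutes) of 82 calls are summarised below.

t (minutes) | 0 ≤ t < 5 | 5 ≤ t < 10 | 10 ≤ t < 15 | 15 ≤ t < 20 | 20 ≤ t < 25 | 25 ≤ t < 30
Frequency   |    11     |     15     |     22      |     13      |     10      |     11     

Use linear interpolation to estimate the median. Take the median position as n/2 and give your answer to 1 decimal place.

Cumulative frequencies: 11, 26, 48, 61, 71, 82
n = 82; position = n/2 = 41.
This falls in the class 10 ≤ t < 15: L = 10, F = 26, f = 22, h = 5.
Median ≈ 10 + ((41 − 26) / 22) × 5 = 13.4091

13.4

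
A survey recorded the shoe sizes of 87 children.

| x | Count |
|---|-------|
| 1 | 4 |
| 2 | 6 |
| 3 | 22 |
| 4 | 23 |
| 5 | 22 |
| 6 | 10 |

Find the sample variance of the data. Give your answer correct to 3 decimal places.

1.672

Values: 1, 2, 3, 4, 5, 6
n = 87, Σfx = 344, mean = 3.9540
Σfx² = 1504
Σf(x − x̄)² = Σfx² − (Σfx)²/n = 1504 − 344²/87 = 143.8161
Sample variance = 143.8161 / 86 = 1.6723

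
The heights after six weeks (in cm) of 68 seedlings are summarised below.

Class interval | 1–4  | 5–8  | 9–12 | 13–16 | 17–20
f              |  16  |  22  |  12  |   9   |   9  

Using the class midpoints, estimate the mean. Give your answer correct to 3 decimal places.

8.912

Midpoints: 2.5, 6.5, 10.5, 14.5, 18.5
Σfm = 16×2.5 + 22×6.5 + 12×10.5 + 9×14.5 + 9×18.5 = 606
n = Σf = 68
Mean = 606 / 68 = 8.9118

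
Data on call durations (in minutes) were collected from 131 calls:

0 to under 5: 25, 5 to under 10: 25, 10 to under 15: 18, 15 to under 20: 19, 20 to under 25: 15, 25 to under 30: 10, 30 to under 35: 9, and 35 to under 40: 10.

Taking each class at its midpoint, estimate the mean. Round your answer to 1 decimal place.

15.9

Midpoints: 2.5, 7.5, 12.5, 17.5, 22.5, 27.5, 32.5, 37.5
Σfm = 25×2.5 + 25×7.5 + 18×12.5 + 19×17.5 + 15×22.5 + 10×27.5 + 9×32.5 + 10×37.5 = 2087.5
n = Σf = 131
Mean = 2087.5 / 131 = 15.9351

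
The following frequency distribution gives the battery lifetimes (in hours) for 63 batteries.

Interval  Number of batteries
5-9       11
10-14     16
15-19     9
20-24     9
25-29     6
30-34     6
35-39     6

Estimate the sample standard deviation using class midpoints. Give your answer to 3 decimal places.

Midpoints: 7, 12, 17, 22, 27, 32, 37
n = 63, Σfm = 1196, mean = 18.9841
Σfm² = 28532
Σf(m − x̄)² = Σfm² − (Σfm)²/n = 28532 − 1196²/63 = 5826.9841
Sample variance = 5826.9841 / 62 = 93.9836
Standard deviation = √93.9836 = 9.6945

9.695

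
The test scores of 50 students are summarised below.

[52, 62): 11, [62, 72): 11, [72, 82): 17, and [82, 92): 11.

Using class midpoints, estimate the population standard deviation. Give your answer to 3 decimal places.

Midpoints: 57, 67, 77, 87
n = 50, Σfm = 3630, mean = 72.6000
Σfm² = 269170
Σf(m − x̄)² = Σfm² − (Σfm)²/n = 269170 − 3630²/50 = 5632.0000
Population variance = 5632.0000 / 50 = 112.6400
Standard deviation = √112.6400 = 10.6132

10.613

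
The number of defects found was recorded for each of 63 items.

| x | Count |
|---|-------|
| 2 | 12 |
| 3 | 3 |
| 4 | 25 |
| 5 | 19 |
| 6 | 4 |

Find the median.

4

Cumulative frequencies: 12, 15, 40, 59, 63
n = 63, so the median is the value in position (n+1)/2 = 32.
Position 32 falls at value 4.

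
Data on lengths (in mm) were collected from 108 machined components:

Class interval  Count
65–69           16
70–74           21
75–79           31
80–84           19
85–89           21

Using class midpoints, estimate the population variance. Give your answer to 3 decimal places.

43.381

Midpoints: 67, 72, 77, 82, 87
n = 108, Σfm = 8356, mean = 77.3704
Σfm² = 651192
Σf(m − x̄)² = Σfm² − (Σfm)²/n = 651192 − 8356²/108 = 4685.1852
Population variance = 4685.1852 / 108 = 43.3813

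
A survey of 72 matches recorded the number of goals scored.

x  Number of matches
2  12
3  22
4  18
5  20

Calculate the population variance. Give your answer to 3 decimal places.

1.120

Values: 2, 3, 4, 5
n = 72, Σfx = 262, mean = 3.6389
Σfx² = 1034
Σf(x − x̄)² = Σfx² − (Σfx)²/n = 1034 − 262²/72 = 80.6111
Population variance = 80.6111 / 72 = 1.1196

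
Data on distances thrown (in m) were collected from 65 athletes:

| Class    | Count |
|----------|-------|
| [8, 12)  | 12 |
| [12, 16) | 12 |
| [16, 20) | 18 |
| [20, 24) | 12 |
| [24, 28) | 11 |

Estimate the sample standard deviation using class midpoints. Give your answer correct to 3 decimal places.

Midpoints: 10, 14, 18, 22, 26
n = 65, Σfm = 1162, mean = 17.8769
Σfm² = 22628
Σf(m − x̄)² = Σfm² − (Σfm)²/n = 22628 − 1162²/65 = 1855.0154
Sample variance = 1855.0154 / 64 = 28.9846
Standard deviation = √28.9846 = 5.3837

5.384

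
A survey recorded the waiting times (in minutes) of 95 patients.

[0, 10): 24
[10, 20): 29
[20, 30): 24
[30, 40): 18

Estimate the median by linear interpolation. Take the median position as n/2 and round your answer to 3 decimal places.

18.103

Cumulative frequencies: 24, 53, 77, 95
n = 95; position = n/2 = 47.5.
This falls in the class [10, 20): L = 10, F = 24, f = 29, h = 10.
Median ≈ 10 + ((47.5 − 24) / 29) × 10 = 18.1034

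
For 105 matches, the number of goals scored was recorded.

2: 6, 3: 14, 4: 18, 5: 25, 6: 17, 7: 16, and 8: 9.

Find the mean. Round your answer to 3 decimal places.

5.114

Values: 2, 3, 4, 5, 6, 7, 8
Σfx = 6×2 + 14×3 + 18×4 + 25×5 + 17×6 + 16×7 + 9×8 = 537
n = Σf = 105
Mean = 537 / 105 = 5.1143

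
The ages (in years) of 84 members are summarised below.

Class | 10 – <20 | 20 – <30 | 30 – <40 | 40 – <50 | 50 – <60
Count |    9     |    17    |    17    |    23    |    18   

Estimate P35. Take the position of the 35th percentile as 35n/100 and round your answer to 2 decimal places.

Cumulative frequencies: 9, 26, 43, 66, 84
n = 84; position = 35n/100 = 29.4.
This falls in the class 30 – <40: L = 30, F = 26, f = 17, h = 10.
35th percentile ≈ 30 + ((29.4 − 26) / 17) × 10 = 32.0000

32.00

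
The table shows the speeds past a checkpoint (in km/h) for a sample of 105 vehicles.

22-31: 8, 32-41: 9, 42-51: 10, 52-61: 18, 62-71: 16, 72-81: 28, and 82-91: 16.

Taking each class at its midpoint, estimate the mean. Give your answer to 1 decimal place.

63.0

Midpoints: 26.5, 36.5, 46.5, 56.5, 66.5, 76.5, 86.5
Σfm = 8×26.5 + 9×36.5 + 10×46.5 + 18×56.5 + 16×66.5 + 28×76.5 + 16×86.5 = 6612.5
n = Σf = 105
Mean = 6612.5 / 105 = 62.9762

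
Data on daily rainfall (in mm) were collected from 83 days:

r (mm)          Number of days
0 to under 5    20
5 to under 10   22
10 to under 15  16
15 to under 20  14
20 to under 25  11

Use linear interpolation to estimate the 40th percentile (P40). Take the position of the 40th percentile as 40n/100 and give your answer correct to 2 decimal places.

8.00

Cumulative frequencies: 20, 42, 58, 72, 83
n = 83; position = 40n/100 = 33.2.
This falls in the class 5 to under 10: L = 5, F = 20, f = 22, h = 5.
40th percentile ≈ 5 + ((33.2 − 20) / 22) × 5 = 8.0000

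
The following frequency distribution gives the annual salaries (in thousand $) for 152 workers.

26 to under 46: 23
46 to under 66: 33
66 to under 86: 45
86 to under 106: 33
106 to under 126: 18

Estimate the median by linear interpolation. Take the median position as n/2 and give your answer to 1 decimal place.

Cumulative frequencies: 23, 56, 101, 134, 152
n = 152; position = n/2 = 76.
This falls in the class 66 to under 86: L = 66, F = 56, f = 45, h = 20.
Median ≈ 66 + ((76 − 56) / 45) × 20 = 74.8889

74.9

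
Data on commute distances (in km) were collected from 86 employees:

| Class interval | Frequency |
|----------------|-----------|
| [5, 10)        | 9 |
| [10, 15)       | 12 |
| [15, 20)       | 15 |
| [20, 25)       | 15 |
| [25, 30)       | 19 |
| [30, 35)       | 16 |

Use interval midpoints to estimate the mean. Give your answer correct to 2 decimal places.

Midpoints: 7.5, 12.5, 17.5, 22.5, 27.5, 32.5
Σfm = 9×7.5 + 12×12.5 + 15×17.5 + 15×22.5 + 19×27.5 + 16×32.5 = 1860
n = Σf = 86
Mean = 1860 / 86 = 21.6279

21.63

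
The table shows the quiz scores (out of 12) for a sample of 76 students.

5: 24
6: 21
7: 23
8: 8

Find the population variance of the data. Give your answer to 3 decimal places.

1.001

Values: 5, 6, 7, 8
n = 76, Σfx = 471, mean = 6.1974
Σfx² = 2995
Σf(x − x̄)² = Σfx² − (Σfx)²/n = 2995 − 471²/76 = 76.0395
Population variance = 76.0395 / 76 = 1.0005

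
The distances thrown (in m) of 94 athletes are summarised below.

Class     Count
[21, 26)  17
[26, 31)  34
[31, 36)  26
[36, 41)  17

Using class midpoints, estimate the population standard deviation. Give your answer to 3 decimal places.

4.928

Midpoints: 23.5, 28.5, 33.5, 38.5
n = 94, Σfm = 2894, mean = 30.7872
Σfm² = 91381.5
Σf(m − x̄)² = Σfm² − (Σfm)²/n = 91381.5 − 2894²/94 = 2283.2447
Population variance = 2283.2447 / 94 = 24.2898
Standard deviation = √24.2898 = 4.9285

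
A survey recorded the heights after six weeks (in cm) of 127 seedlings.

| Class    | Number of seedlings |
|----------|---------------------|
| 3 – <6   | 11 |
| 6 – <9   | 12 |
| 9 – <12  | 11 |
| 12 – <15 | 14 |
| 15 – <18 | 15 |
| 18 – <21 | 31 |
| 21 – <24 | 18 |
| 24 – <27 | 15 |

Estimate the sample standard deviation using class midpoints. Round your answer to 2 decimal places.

Midpoints: 4.5, 7.5, 10.5, 13.5, 16.5, 19.5, 22.5, 25.5
n = 127, Σfm = 2083.5, mean = 16.4055
Σfm² = 39399.75
Σf(m − x̄)² = Σfm² − (Σfm)²/n = 39399.75 − 2083.5²/127 = 5218.8661
Sample variance = 5218.8661 / 126 = 41.4196
Standard deviation = √41.4196 = 6.4358

6.44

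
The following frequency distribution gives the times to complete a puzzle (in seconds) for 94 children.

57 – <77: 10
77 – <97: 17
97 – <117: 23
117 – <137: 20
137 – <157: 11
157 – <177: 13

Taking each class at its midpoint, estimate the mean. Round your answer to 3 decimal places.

Midpoints: 67, 87, 107, 127, 147, 167
Σfm = 10×67 + 17×87 + 23×107 + 20×127 + 11×147 + 13×167 = 10938
n = Σf = 94
Mean = 10938 / 94 = 116.3617

116.362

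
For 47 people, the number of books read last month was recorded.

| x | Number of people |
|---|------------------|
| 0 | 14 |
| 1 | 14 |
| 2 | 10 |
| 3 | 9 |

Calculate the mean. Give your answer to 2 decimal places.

Values: 0, 1, 2, 3
Σfx = 14×0 + 14×1 + 10×2 + 9×3 = 61
n = Σf = 47
Mean = 61 / 47 = 1.2979

1.30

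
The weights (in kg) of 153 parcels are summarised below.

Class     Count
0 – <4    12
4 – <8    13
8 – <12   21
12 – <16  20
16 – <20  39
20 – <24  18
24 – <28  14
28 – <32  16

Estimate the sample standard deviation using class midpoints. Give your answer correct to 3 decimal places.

8.021

Midpoints: 2, 6, 10, 14, 18, 22, 26, 30
n = 153, Σfm = 2534, mean = 16.5621
Σfm² = 51748
Σf(m − x̄)² = Σfm² − (Σfm)²/n = 51748 − 2534²/153 = 9779.6601
Sample variance = 9779.6601 / 152 = 64.3399
Standard deviation = √64.3399 = 8.0212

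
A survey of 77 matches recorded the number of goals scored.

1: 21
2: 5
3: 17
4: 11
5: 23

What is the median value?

3

Cumulative frequencies: 21, 26, 43, 54, 77
n = 77, so the median is the value in position (n+1)/2 = 39.
Position 39 falls at value 3.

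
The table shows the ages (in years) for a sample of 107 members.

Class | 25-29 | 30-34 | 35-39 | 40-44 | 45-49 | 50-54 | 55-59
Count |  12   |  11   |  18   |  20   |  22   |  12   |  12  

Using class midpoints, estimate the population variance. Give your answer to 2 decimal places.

Midpoints: 27, 32, 37, 42, 47, 52, 57
n = 107, Σfm = 4524, mean = 42.2804
Σfm² = 199968
Σf(m − x̄)² = Σfm² − (Σfm)²/n = 199968 − 4524²/107 = 8691.5888
Population variance = 8691.5888 / 107 = 81.2298

81.23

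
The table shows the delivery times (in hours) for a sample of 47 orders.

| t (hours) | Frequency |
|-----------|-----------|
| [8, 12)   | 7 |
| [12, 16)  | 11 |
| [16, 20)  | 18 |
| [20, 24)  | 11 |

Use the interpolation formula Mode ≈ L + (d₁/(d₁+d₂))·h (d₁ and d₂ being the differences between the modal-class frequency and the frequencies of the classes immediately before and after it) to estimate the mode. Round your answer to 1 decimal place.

Modal class: [16, 20) (highest frequency 18).
d₁ = 18 − 11 = 7, d₂ = 18 − 11 = 7
Mode ≈ 16 + (7/(7+7)) × 4 = 16 + 2.0000 = 18.0000

18.0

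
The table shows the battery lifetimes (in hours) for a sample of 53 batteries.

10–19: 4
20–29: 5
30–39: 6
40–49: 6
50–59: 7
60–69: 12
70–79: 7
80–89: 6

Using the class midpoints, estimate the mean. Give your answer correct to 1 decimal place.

53.6

Midpoints: 14.5, 24.5, 34.5, 44.5, 54.5, 64.5, 74.5, 84.5
Σfm = 4×14.5 + 5×24.5 + 6×34.5 + 6×44.5 + 7×54.5 + 12×64.5 + 7×74.5 + 6×84.5 = 2838.5
n = Σf = 53
Mean = 2838.5 / 53 = 53.5566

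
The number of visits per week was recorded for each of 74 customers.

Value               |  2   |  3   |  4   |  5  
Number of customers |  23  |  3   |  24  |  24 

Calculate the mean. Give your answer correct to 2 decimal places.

3.66

Values: 2, 3, 4, 5
Σfx = 23×2 + 3×3 + 24×4 + 24×5 = 271
n = Σf = 74
Mean = 271 / 74 = 3.6622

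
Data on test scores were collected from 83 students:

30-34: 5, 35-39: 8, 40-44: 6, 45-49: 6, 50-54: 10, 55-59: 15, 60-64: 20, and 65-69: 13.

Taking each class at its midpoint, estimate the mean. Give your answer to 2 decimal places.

53.93

Midpoints: 32, 37, 42, 47, 52, 57, 62, 67
Σfm = 5×32 + 8×37 + 6×42 + 6×47 + 10×52 + 15×57 + 20×62 + 13×67 = 4476
n = Σf = 83
Mean = 4476 / 83 = 53.9277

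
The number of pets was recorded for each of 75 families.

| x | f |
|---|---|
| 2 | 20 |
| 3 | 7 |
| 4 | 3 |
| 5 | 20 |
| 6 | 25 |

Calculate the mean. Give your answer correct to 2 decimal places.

Values: 2, 3, 4, 5, 6
Σfx = 20×2 + 7×3 + 3×4 + 20×5 + 25×6 = 323
n = Σf = 75
Mean = 323 / 75 = 4.3067

4.31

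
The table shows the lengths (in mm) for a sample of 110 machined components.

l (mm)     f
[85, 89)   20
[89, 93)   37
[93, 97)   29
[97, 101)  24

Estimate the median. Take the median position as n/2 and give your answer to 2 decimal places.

Cumulative frequencies: 20, 57, 86, 110
n = 110; position = n/2 = 55.
This falls in the class [89, 93): L = 89, F = 20, f = 37, h = 4.
Median ≈ 89 + ((55 − 20) / 37) × 4 = 92.7838

92.78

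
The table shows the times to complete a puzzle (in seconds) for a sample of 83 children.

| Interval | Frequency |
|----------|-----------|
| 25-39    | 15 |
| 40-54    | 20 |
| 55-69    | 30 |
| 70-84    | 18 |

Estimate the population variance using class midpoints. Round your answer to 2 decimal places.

Midpoints: 32, 47, 62, 77
n = 83, Σfm = 4666, mean = 56.2169
Σfm² = 281582
Σf(m − x̄)² = Σfm² − (Σfm)²/n = 281582 − 4666²/83 = 19274.0964
Population variance = 19274.0964 / 83 = 232.2180

232.22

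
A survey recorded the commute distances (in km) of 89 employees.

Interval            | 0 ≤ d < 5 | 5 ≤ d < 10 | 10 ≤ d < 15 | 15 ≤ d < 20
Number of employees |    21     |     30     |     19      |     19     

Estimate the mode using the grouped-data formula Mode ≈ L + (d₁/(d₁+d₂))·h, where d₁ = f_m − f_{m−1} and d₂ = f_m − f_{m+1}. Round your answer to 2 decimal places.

Modal class: 5 ≤ d < 10 (highest frequency 30).
d₁ = 30 − 21 = 9, d₂ = 30 − 19 = 11
Mode ≈ 5 + (9/(9+11)) × 5 = 5 + 2.2500 = 7.2500

7.25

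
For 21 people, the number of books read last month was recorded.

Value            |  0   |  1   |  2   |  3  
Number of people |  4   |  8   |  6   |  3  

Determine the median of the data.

1

Cumulative frequencies: 4, 12, 18, 21
n = 21, so the median is the value in position (n+1)/2 = 11.
Position 11 falls at value 1.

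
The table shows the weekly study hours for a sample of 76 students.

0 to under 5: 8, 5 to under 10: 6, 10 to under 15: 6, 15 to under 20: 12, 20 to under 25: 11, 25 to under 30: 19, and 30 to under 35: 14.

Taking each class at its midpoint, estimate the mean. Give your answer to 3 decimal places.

Midpoints: 2.5, 7.5, 12.5, 17.5, 22.5, 27.5, 32.5
Σfm = 8×2.5 + 6×7.5 + 6×12.5 + 12×17.5 + 11×22.5 + 19×27.5 + 14×32.5 = 1575
n = Σf = 76
Mean = 1575 / 76 = 20.7237

20.724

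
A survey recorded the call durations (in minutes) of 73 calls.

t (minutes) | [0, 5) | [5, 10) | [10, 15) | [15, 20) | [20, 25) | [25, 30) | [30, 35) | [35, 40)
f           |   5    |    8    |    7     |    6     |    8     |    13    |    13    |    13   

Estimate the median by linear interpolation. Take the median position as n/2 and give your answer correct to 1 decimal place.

26.0

Cumulative frequencies: 5, 13, 20, 26, 34, 47, 60, 73
n = 73; position = n/2 = 36.5.
This falls in the class [25, 30): L = 25, F = 34, f = 13, h = 5.
Median ≈ 25 + ((36.5 − 34) / 13) × 5 = 25.9615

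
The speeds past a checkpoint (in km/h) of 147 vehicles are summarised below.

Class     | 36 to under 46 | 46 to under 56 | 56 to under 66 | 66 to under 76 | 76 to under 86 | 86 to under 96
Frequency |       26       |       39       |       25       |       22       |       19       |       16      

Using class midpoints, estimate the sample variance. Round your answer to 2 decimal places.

Midpoints: 41, 51, 61, 71, 81, 91
n = 147, Σfm = 9137, mean = 62.1565
Σfm² = 606227
Σf(m − x̄)² = Σfm² − (Σfm)²/n = 606227 − 9137²/147 = 38303.4014
Sample variance = 38303.4014 / 146 = 262.3521

262.35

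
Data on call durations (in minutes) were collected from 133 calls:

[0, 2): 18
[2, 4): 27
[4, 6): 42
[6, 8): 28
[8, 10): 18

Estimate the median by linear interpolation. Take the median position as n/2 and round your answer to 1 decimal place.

5.0

Cumulative frequencies: 18, 45, 87, 115, 133
n = 133; position = n/2 = 66.5.
This falls in the class [4, 6): L = 4, F = 45, f = 42, h = 2.
Median ≈ 4 + ((66.5 − 45) / 42) × 2 = 5.0238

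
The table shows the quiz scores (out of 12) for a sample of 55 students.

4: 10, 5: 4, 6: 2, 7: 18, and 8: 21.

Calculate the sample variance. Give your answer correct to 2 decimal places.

2.27

Values: 4, 5, 6, 7, 8
n = 55, Σfx = 366, mean = 6.6545
Σfx² = 2558
Σf(x − x̄)² = Σfx² − (Σfx)²/n = 2558 − 366²/55 = 122.4364
Sample variance = 122.4364 / 54 = 2.2673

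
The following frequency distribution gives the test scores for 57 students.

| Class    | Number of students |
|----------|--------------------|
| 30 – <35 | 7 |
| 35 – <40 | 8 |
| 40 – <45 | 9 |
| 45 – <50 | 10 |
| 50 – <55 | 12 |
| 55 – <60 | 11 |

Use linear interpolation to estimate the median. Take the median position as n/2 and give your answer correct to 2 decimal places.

Cumulative frequencies: 7, 15, 24, 34, 46, 57
n = 57; position = n/2 = 28.5.
This falls in the class 45 – <50: L = 45, F = 24, f = 10, h = 5.
Median ≈ 45 + ((28.5 − 24) / 10) × 5 = 47.2500

47.25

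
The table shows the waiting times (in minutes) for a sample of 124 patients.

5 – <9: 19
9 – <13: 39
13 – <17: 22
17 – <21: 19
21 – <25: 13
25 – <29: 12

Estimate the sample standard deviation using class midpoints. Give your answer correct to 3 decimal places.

Midpoints: 7, 11, 15, 19, 23, 27
n = 124, Σfm = 1876, mean = 15.1290
Σfm² = 33084
Σf(m − x̄)² = Σfm² − (Σfm)²/n = 33084 − 1876²/124 = 4701.9355
Sample variance = 4701.9355 / 123 = 38.2271
Standard deviation = √38.2271 = 6.1828

6.183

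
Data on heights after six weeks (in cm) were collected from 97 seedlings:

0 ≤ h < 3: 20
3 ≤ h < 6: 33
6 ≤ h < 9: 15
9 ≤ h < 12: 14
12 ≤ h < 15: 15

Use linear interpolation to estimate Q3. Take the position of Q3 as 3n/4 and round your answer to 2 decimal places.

10.02

Cumulative frequencies: 20, 53, 68, 82, 97
n = 97; position = 3n/4 = 72.75.
This falls in the class 9 ≤ h < 12: L = 9, F = 68, f = 14, h = 3.
Upper quartile ≈ 9 + ((72.75 − 68) / 14) × 3 = 10.0179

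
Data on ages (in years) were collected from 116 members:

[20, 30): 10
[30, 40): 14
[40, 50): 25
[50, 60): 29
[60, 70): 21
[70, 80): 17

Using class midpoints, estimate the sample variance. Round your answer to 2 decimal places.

220.21

Midpoints: 25, 35, 45, 55, 65, 75
n = 116, Σfm = 6100, mean = 52.5862
Σfm² = 346100
Σf(m − x̄)² = Σfm² − (Σfm)²/n = 346100 − 6100²/116 = 25324.1379
Sample variance = 25324.1379 / 115 = 220.2099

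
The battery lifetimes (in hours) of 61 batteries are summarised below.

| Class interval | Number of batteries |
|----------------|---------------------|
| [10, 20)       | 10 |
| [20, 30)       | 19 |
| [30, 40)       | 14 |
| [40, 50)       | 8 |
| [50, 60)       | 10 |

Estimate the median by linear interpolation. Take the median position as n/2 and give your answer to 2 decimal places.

31.07

Cumulative frequencies: 10, 29, 43, 51, 61
n = 61; position = n/2 = 30.5.
This falls in the class [30, 40): L = 30, F = 29, f = 14, h = 10.
Median ≈ 30 + ((30.5 − 29) / 14) × 10 = 31.0714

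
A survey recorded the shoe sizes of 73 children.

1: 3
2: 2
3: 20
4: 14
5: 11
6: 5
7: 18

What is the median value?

4

Cumulative frequencies: 3, 5, 25, 39, 50, 55, 73
n = 73, so the median is the value in position (n+1)/2 = 37.
Position 37 falls at value 4.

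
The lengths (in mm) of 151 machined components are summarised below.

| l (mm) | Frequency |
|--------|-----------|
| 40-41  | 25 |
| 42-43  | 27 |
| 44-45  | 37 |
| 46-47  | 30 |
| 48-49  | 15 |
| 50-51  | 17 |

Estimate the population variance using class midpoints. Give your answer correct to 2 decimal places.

9.60

Midpoints: 40.5, 42.5, 44.5, 46.5, 48.5, 50.5
n = 151, Σfm = 6787.5, mean = 44.9503
Σfm² = 306549.75
Σf(m − x̄)² = Σfm² − (Σfm)²/n = 306549.75 − 6787.5²/151 = 1449.3775
Population variance = 1449.3775 / 151 = 9.5985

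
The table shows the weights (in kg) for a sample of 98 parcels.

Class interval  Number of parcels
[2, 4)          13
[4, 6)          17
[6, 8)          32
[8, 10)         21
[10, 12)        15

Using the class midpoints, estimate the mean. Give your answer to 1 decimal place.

Midpoints: 3, 5, 7, 9, 11
Σfm = 13×3 + 17×5 + 32×7 + 21×9 + 15×11 = 702
n = Σf = 98
Mean = 702 / 98 = 7.1633

7.2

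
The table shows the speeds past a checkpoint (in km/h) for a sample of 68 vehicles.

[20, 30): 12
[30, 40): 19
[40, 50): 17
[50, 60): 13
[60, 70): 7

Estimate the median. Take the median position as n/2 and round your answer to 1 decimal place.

41.8

Cumulative frequencies: 12, 31, 48, 61, 68
n = 68; position = n/2 = 34.
This falls in the class [40, 50): L = 40, F = 31, f = 17, h = 10.
Median ≈ 40 + ((34 − 31) / 17) × 10 = 41.7647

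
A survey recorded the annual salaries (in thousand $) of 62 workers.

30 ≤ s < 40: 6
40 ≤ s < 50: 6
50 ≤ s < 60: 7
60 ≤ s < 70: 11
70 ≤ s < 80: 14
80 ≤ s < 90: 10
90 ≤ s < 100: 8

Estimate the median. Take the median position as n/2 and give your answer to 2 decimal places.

Cumulative frequencies: 6, 12, 19, 30, 44, 54, 62
n = 62; position = n/2 = 31.
This falls in the class 70 ≤ s < 80: L = 70, F = 30, f = 14, h = 10.
Median ≈ 70 + ((31 − 30) / 14) × 10 = 70.7143

70.71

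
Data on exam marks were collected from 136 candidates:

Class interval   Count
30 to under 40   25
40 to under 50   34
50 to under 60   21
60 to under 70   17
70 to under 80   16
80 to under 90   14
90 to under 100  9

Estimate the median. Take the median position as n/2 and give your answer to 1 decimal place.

Cumulative frequencies: 25, 59, 80, 97, 113, 127, 136
n = 136; position = n/2 = 68.
This falls in the class 50 to under 60: L = 50, F = 59, f = 21, h = 10.
Median ≈ 50 + ((68 − 59) / 21) × 10 = 54.2857

54.3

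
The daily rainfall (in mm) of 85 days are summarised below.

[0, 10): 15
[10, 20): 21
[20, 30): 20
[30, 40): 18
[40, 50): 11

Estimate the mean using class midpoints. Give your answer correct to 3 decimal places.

23.706

Midpoints: 5, 15, 25, 35, 45
Σfm = 15×5 + 21×15 + 20×25 + 18×35 + 11×45 = 2015
n = Σf = 85
Mean = 2015 / 85 = 23.7059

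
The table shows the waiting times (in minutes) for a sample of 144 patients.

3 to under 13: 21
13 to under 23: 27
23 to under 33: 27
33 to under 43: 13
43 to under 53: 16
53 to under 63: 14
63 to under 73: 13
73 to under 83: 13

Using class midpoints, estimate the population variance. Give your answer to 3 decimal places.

Midpoints: 8, 18, 28, 38, 48, 58, 68, 78
n = 144, Σfm = 5382, mean = 37.3750
Σfm² = 273196
Σf(m − x̄)² = Σfm² − (Σfm)²/n = 273196 − 5382²/144 = 72043.7500
Population variance = 72043.7500 / 144 = 500.3038

500.304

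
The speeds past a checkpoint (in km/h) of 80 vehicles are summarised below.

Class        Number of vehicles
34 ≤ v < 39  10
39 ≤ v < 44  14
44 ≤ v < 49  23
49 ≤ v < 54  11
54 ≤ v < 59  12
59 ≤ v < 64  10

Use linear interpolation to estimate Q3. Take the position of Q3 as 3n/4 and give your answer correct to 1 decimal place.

54.8

Cumulative frequencies: 10, 24, 47, 58, 70, 80
n = 80; position = 3n/4 = 60.
This falls in the class 54 ≤ v < 59: L = 54, F = 58, f = 12, h = 5.
Upper quartile ≈ 54 + ((60 − 58) / 12) × 5 = 54.8333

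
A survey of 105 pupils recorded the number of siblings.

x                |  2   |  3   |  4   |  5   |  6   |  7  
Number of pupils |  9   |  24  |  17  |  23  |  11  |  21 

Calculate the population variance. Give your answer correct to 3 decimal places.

Values: 2, 3, 4, 5, 6, 7
n = 105, Σfx = 486, mean = 4.6286
Σfx² = 2524
Σf(x − x̄)² = Σfx² − (Σfx)²/n = 2524 − 486²/105 = 274.5143
Population variance = 274.5143 / 105 = 2.6144

2.614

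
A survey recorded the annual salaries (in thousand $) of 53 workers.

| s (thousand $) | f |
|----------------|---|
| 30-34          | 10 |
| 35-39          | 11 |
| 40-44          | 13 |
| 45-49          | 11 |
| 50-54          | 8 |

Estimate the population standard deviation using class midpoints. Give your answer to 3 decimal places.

6.648

Midpoints: 32, 37, 42, 47, 52
n = 53, Σfm = 2206, mean = 41.6226
Σfm² = 94162
Σf(m − x̄)² = Σfm² − (Σfm)²/n = 94162 − 2206²/53 = 2342.4528
Population variance = 2342.4528 / 53 = 44.1972
Standard deviation = √44.1972 = 6.6481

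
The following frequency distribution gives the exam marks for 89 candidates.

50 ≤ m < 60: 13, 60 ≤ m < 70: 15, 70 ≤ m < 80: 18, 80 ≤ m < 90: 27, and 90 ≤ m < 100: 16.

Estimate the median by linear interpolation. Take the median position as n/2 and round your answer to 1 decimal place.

Cumulative frequencies: 13, 28, 46, 73, 89
n = 89; position = n/2 = 44.5.
This falls in the class 70 ≤ m < 80: L = 70, F = 28, f = 18, h = 10.
Median ≈ 70 + ((44.5 − 28) / 18) × 10 = 79.1667

79.2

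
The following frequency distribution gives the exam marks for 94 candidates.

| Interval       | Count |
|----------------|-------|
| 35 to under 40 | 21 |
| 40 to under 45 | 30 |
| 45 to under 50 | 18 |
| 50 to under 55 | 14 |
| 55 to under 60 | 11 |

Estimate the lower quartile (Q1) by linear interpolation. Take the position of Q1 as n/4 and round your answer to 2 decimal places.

Cumulative frequencies: 21, 51, 69, 83, 94
n = 94; position = n/4 = 23.5.
This falls in the class 40 to under 45: L = 40, F = 21, f = 30, h = 5.
Lower quartile ≈ 40 + ((23.5 − 21) / 30) × 5 = 40.4167

40.42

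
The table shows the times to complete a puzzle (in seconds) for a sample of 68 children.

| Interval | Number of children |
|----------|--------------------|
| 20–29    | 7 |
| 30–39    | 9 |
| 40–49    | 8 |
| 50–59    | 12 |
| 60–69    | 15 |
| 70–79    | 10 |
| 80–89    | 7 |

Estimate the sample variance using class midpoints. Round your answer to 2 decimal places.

Midpoints: 24.5, 34.5, 44.5, 54.5, 64.5, 74.5, 84.5
n = 68, Σfm = 3796, mean = 55.8235
Σfm² = 234287
Σf(m − x̄)² = Σfm² − (Σfm)²/n = 234287 − 3796²/68 = 22380.8824
Sample variance = 22380.8824 / 67 = 334.0430

334.04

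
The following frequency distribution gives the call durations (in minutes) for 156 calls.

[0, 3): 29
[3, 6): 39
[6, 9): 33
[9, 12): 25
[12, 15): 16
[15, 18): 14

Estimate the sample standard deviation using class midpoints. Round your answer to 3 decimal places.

Midpoints: 1.5, 4.5, 7.5, 10.5, 13.5, 16.5
n = 156, Σfm = 1176, mean = 7.5385
Σfm² = 12195
Σf(m − x̄)² = Σfm² − (Σfm)²/n = 12195 − 1176²/156 = 3329.7692
Sample variance = 3329.7692 / 155 = 21.4824
Standard deviation = √21.4824 = 4.6349

4.635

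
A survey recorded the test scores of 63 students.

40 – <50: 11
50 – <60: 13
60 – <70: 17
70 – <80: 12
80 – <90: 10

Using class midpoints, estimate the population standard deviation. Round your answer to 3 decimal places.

Midpoints: 45, 55, 65, 75, 85
n = 63, Σfm = 4065, mean = 64.5238
Σfm² = 273175
Σf(m − x̄)² = Σfm² − (Σfm)²/n = 273175 − 4065²/63 = 10885.7143
Population variance = 10885.7143 / 63 = 172.7891
Standard deviation = √172.7891 = 13.1449

13.145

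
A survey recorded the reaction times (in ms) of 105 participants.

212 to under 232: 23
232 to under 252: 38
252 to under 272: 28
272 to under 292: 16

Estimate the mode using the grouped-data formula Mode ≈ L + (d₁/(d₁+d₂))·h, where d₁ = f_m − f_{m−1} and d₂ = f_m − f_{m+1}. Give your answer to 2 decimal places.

Modal class: 232 to under 252 (highest frequency 38).
d₁ = 38 − 23 = 15, d₂ = 38 − 28 = 10
Mode ≈ 232 + (15/(15+10)) × 20 = 232 + 12.0000 = 244.0000

244.00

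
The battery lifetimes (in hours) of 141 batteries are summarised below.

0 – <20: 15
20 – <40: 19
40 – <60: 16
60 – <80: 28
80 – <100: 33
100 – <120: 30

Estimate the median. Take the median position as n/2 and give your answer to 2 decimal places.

74.64

Cumulative frequencies: 15, 34, 50, 78, 111, 141
n = 141; position = n/2 = 70.5.
This falls in the class 60 – <80: L = 60, F = 50, f = 28, h = 20.
Median ≈ 60 + ((70.5 − 50) / 28) × 20 = 74.6429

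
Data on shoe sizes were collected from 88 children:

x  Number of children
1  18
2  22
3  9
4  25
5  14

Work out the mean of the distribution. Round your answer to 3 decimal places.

Values: 1, 2, 3, 4, 5
Σfx = 18×1 + 22×2 + 9×3 + 25×4 + 14×5 = 259
n = Σf = 88
Mean = 259 / 88 = 2.9432

2.943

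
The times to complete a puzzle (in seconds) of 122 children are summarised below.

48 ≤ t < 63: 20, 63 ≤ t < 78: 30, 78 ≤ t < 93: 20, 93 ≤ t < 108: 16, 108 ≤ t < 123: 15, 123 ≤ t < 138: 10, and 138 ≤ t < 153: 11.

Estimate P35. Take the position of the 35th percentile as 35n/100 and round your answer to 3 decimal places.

74.350

Cumulative frequencies: 20, 50, 70, 86, 101, 111, 122
n = 122; position = 35n/100 = 42.7.
This falls in the class 63 ≤ t < 78: L = 63, F = 20, f = 30, h = 15.
35th percentile ≈ 63 + ((42.7 − 20) / 30) × 15 = 74.3500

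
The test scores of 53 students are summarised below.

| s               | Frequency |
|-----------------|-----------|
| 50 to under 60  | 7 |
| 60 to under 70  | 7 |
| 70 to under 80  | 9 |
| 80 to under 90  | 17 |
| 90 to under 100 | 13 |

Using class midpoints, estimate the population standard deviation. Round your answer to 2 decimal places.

Midpoints: 55, 65, 75, 85, 95
n = 53, Σfm = 4195, mean = 79.1509
Σfm² = 341525
Σf(m − x̄)² = Σfm² − (Σfm)²/n = 341525 − 4195²/53 = 9486.7925
Population variance = 9486.7925 / 53 = 178.9961
Standard deviation = √178.9961 = 13.3789

13.38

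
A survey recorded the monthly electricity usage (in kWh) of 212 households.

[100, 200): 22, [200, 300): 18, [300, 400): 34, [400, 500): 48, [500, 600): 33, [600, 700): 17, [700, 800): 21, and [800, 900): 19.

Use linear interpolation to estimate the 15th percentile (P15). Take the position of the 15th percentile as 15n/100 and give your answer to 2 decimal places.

254.44

Cumulative frequencies: 22, 40, 74, 122, 155, 172, 193, 212
n = 212; position = 15n/100 = 31.8.
This falls in the class [200, 300): L = 200, F = 22, f = 18, h = 100.
15th percentile ≈ 200 + ((31.8 − 22) / 18) × 100 = 254.4444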